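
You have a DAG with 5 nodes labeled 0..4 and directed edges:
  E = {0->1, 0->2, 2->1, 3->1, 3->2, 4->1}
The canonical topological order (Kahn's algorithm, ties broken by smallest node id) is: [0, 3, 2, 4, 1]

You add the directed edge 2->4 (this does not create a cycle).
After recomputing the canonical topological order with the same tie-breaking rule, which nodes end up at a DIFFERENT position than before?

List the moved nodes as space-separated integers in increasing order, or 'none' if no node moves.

Old toposort: [0, 3, 2, 4, 1]
Added edge 2->4
Recompute Kahn (smallest-id tiebreak):
  initial in-degrees: [0, 4, 2, 0, 1]
  ready (indeg=0): [0, 3]
  pop 0: indeg[1]->3; indeg[2]->1 | ready=[3] | order so far=[0]
  pop 3: indeg[1]->2; indeg[2]->0 | ready=[2] | order so far=[0, 3]
  pop 2: indeg[1]->1; indeg[4]->0 | ready=[4] | order so far=[0, 3, 2]
  pop 4: indeg[1]->0 | ready=[1] | order so far=[0, 3, 2, 4]
  pop 1: no out-edges | ready=[] | order so far=[0, 3, 2, 4, 1]
New canonical toposort: [0, 3, 2, 4, 1]
Compare positions:
  Node 0: index 0 -> 0 (same)
  Node 1: index 4 -> 4 (same)
  Node 2: index 2 -> 2 (same)
  Node 3: index 1 -> 1 (same)
  Node 4: index 3 -> 3 (same)
Nodes that changed position: none

Answer: none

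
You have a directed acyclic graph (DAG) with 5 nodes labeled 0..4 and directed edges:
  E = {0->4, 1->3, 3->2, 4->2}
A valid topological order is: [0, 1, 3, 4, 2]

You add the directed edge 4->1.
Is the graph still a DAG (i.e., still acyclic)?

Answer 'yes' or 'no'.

Answer: yes

Derivation:
Given toposort: [0, 1, 3, 4, 2]
Position of 4: index 3; position of 1: index 1
New edge 4->1: backward (u after v in old order)
Backward edge: old toposort is now invalid. Check if this creates a cycle.
Does 1 already reach 4? Reachable from 1: [1, 2, 3]. NO -> still a DAG (reorder needed).
Still a DAG? yes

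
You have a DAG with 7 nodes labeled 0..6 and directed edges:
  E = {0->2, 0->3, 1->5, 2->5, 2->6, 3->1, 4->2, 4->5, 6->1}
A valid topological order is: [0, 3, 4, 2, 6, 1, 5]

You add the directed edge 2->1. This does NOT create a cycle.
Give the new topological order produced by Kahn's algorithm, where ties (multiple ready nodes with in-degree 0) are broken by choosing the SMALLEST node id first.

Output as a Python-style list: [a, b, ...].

Old toposort: [0, 3, 4, 2, 6, 1, 5]
Added edge: 2->1
Position of 2 (3) < position of 1 (5). Old order still valid.
Run Kahn's algorithm (break ties by smallest node id):
  initial in-degrees: [0, 3, 2, 1, 0, 3, 1]
  ready (indeg=0): [0, 4]
  pop 0: indeg[2]->1; indeg[3]->0 | ready=[3, 4] | order so far=[0]
  pop 3: indeg[1]->2 | ready=[4] | order so far=[0, 3]
  pop 4: indeg[2]->0; indeg[5]->2 | ready=[2] | order so far=[0, 3, 4]
  pop 2: indeg[1]->1; indeg[5]->1; indeg[6]->0 | ready=[6] | order so far=[0, 3, 4, 2]
  pop 6: indeg[1]->0 | ready=[1] | order so far=[0, 3, 4, 2, 6]
  pop 1: indeg[5]->0 | ready=[5] | order so far=[0, 3, 4, 2, 6, 1]
  pop 5: no out-edges | ready=[] | order so far=[0, 3, 4, 2, 6, 1, 5]
  Result: [0, 3, 4, 2, 6, 1, 5]

Answer: [0, 3, 4, 2, 6, 1, 5]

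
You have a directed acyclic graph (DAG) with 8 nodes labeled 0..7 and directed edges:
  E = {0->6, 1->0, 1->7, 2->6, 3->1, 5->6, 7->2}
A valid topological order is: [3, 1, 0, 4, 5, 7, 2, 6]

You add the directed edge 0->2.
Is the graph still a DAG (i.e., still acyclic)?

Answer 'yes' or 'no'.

Given toposort: [3, 1, 0, 4, 5, 7, 2, 6]
Position of 0: index 2; position of 2: index 6
New edge 0->2: forward
Forward edge: respects the existing order. Still a DAG, same toposort still valid.
Still a DAG? yes

Answer: yes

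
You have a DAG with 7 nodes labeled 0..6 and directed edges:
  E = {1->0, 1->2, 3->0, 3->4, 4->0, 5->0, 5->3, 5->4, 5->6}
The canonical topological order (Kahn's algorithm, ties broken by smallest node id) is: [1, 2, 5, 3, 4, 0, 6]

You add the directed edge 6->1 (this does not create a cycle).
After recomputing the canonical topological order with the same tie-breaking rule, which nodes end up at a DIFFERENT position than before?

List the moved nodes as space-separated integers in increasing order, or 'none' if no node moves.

Old toposort: [1, 2, 5, 3, 4, 0, 6]
Added edge 6->1
Recompute Kahn (smallest-id tiebreak):
  initial in-degrees: [4, 1, 1, 1, 2, 0, 1]
  ready (indeg=0): [5]
  pop 5: indeg[0]->3; indeg[3]->0; indeg[4]->1; indeg[6]->0 | ready=[3, 6] | order so far=[5]
  pop 3: indeg[0]->2; indeg[4]->0 | ready=[4, 6] | order so far=[5, 3]
  pop 4: indeg[0]->1 | ready=[6] | order so far=[5, 3, 4]
  pop 6: indeg[1]->0 | ready=[1] | order so far=[5, 3, 4, 6]
  pop 1: indeg[0]->0; indeg[2]->0 | ready=[0, 2] | order so far=[5, 3, 4, 6, 1]
  pop 0: no out-edges | ready=[2] | order so far=[5, 3, 4, 6, 1, 0]
  pop 2: no out-edges | ready=[] | order so far=[5, 3, 4, 6, 1, 0, 2]
New canonical toposort: [5, 3, 4, 6, 1, 0, 2]
Compare positions:
  Node 0: index 5 -> 5 (same)
  Node 1: index 0 -> 4 (moved)
  Node 2: index 1 -> 6 (moved)
  Node 3: index 3 -> 1 (moved)
  Node 4: index 4 -> 2 (moved)
  Node 5: index 2 -> 0 (moved)
  Node 6: index 6 -> 3 (moved)
Nodes that changed position: 1 2 3 4 5 6

Answer: 1 2 3 4 5 6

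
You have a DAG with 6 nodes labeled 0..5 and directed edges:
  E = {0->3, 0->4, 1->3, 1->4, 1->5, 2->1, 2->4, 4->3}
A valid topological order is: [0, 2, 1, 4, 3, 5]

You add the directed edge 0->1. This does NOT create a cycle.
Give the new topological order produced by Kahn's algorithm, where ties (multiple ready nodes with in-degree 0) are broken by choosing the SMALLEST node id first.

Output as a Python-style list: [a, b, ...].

Answer: [0, 2, 1, 4, 3, 5]

Derivation:
Old toposort: [0, 2, 1, 4, 3, 5]
Added edge: 0->1
Position of 0 (0) < position of 1 (2). Old order still valid.
Run Kahn's algorithm (break ties by smallest node id):
  initial in-degrees: [0, 2, 0, 3, 3, 1]
  ready (indeg=0): [0, 2]
  pop 0: indeg[1]->1; indeg[3]->2; indeg[4]->2 | ready=[2] | order so far=[0]
  pop 2: indeg[1]->0; indeg[4]->1 | ready=[1] | order so far=[0, 2]
  pop 1: indeg[3]->1; indeg[4]->0; indeg[5]->0 | ready=[4, 5] | order so far=[0, 2, 1]
  pop 4: indeg[3]->0 | ready=[3, 5] | order so far=[0, 2, 1, 4]
  pop 3: no out-edges | ready=[5] | order so far=[0, 2, 1, 4, 3]
  pop 5: no out-edges | ready=[] | order so far=[0, 2, 1, 4, 3, 5]
  Result: [0, 2, 1, 4, 3, 5]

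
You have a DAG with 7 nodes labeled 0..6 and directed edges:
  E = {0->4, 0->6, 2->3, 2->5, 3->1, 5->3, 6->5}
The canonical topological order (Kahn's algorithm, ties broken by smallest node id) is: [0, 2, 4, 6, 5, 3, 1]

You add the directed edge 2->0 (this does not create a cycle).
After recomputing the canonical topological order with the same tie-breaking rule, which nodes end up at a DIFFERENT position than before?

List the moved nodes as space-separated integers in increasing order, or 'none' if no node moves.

Old toposort: [0, 2, 4, 6, 5, 3, 1]
Added edge 2->0
Recompute Kahn (smallest-id tiebreak):
  initial in-degrees: [1, 1, 0, 2, 1, 2, 1]
  ready (indeg=0): [2]
  pop 2: indeg[0]->0; indeg[3]->1; indeg[5]->1 | ready=[0] | order so far=[2]
  pop 0: indeg[4]->0; indeg[6]->0 | ready=[4, 6] | order so far=[2, 0]
  pop 4: no out-edges | ready=[6] | order so far=[2, 0, 4]
  pop 6: indeg[5]->0 | ready=[5] | order so far=[2, 0, 4, 6]
  pop 5: indeg[3]->0 | ready=[3] | order so far=[2, 0, 4, 6, 5]
  pop 3: indeg[1]->0 | ready=[1] | order so far=[2, 0, 4, 6, 5, 3]
  pop 1: no out-edges | ready=[] | order so far=[2, 0, 4, 6, 5, 3, 1]
New canonical toposort: [2, 0, 4, 6, 5, 3, 1]
Compare positions:
  Node 0: index 0 -> 1 (moved)
  Node 1: index 6 -> 6 (same)
  Node 2: index 1 -> 0 (moved)
  Node 3: index 5 -> 5 (same)
  Node 4: index 2 -> 2 (same)
  Node 5: index 4 -> 4 (same)
  Node 6: index 3 -> 3 (same)
Nodes that changed position: 0 2

Answer: 0 2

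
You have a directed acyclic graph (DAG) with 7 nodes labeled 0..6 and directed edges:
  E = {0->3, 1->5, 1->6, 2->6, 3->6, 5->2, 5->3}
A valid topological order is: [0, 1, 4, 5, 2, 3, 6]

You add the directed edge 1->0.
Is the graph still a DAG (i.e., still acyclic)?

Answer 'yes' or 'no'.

Given toposort: [0, 1, 4, 5, 2, 3, 6]
Position of 1: index 1; position of 0: index 0
New edge 1->0: backward (u after v in old order)
Backward edge: old toposort is now invalid. Check if this creates a cycle.
Does 0 already reach 1? Reachable from 0: [0, 3, 6]. NO -> still a DAG (reorder needed).
Still a DAG? yes

Answer: yes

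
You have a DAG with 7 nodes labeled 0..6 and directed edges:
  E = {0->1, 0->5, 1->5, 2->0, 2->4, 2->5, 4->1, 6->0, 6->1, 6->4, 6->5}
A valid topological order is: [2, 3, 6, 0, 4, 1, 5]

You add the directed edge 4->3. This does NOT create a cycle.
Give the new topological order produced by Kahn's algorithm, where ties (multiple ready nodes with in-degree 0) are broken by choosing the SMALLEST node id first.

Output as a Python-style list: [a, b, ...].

Old toposort: [2, 3, 6, 0, 4, 1, 5]
Added edge: 4->3
Position of 4 (4) > position of 3 (1). Must reorder: 4 must now come before 3.
Run Kahn's algorithm (break ties by smallest node id):
  initial in-degrees: [2, 3, 0, 1, 2, 4, 0]
  ready (indeg=0): [2, 6]
  pop 2: indeg[0]->1; indeg[4]->1; indeg[5]->3 | ready=[6] | order so far=[2]
  pop 6: indeg[0]->0; indeg[1]->2; indeg[4]->0; indeg[5]->2 | ready=[0, 4] | order so far=[2, 6]
  pop 0: indeg[1]->1; indeg[5]->1 | ready=[4] | order so far=[2, 6, 0]
  pop 4: indeg[1]->0; indeg[3]->0 | ready=[1, 3] | order so far=[2, 6, 0, 4]
  pop 1: indeg[5]->0 | ready=[3, 5] | order so far=[2, 6, 0, 4, 1]
  pop 3: no out-edges | ready=[5] | order so far=[2, 6, 0, 4, 1, 3]
  pop 5: no out-edges | ready=[] | order so far=[2, 6, 0, 4, 1, 3, 5]
  Result: [2, 6, 0, 4, 1, 3, 5]

Answer: [2, 6, 0, 4, 1, 3, 5]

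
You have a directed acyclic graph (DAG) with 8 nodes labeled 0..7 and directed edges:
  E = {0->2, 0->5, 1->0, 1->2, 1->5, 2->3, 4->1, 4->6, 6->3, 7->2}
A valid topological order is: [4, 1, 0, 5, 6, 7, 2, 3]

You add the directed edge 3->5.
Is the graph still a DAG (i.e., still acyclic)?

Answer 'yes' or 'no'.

Answer: yes

Derivation:
Given toposort: [4, 1, 0, 5, 6, 7, 2, 3]
Position of 3: index 7; position of 5: index 3
New edge 3->5: backward (u after v in old order)
Backward edge: old toposort is now invalid. Check if this creates a cycle.
Does 5 already reach 3? Reachable from 5: [5]. NO -> still a DAG (reorder needed).
Still a DAG? yes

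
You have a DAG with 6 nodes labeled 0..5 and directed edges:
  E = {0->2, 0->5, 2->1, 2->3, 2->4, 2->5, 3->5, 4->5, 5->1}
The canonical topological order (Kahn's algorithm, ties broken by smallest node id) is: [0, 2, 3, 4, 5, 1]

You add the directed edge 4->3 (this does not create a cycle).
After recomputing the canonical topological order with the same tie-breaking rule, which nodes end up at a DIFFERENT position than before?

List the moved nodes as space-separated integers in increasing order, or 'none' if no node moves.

Answer: 3 4

Derivation:
Old toposort: [0, 2, 3, 4, 5, 1]
Added edge 4->3
Recompute Kahn (smallest-id tiebreak):
  initial in-degrees: [0, 2, 1, 2, 1, 4]
  ready (indeg=0): [0]
  pop 0: indeg[2]->0; indeg[5]->3 | ready=[2] | order so far=[0]
  pop 2: indeg[1]->1; indeg[3]->1; indeg[4]->0; indeg[5]->2 | ready=[4] | order so far=[0, 2]
  pop 4: indeg[3]->0; indeg[5]->1 | ready=[3] | order so far=[0, 2, 4]
  pop 3: indeg[5]->0 | ready=[5] | order so far=[0, 2, 4, 3]
  pop 5: indeg[1]->0 | ready=[1] | order so far=[0, 2, 4, 3, 5]
  pop 1: no out-edges | ready=[] | order so far=[0, 2, 4, 3, 5, 1]
New canonical toposort: [0, 2, 4, 3, 5, 1]
Compare positions:
  Node 0: index 0 -> 0 (same)
  Node 1: index 5 -> 5 (same)
  Node 2: index 1 -> 1 (same)
  Node 3: index 2 -> 3 (moved)
  Node 4: index 3 -> 2 (moved)
  Node 5: index 4 -> 4 (same)
Nodes that changed position: 3 4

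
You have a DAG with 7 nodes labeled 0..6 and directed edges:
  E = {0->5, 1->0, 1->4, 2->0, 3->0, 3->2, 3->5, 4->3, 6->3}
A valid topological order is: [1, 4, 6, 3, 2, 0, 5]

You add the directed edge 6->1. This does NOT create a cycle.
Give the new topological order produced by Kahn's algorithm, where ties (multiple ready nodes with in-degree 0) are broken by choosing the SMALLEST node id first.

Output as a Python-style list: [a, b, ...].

Old toposort: [1, 4, 6, 3, 2, 0, 5]
Added edge: 6->1
Position of 6 (2) > position of 1 (0). Must reorder: 6 must now come before 1.
Run Kahn's algorithm (break ties by smallest node id):
  initial in-degrees: [3, 1, 1, 2, 1, 2, 0]
  ready (indeg=0): [6]
  pop 6: indeg[1]->0; indeg[3]->1 | ready=[1] | order so far=[6]
  pop 1: indeg[0]->2; indeg[4]->0 | ready=[4] | order so far=[6, 1]
  pop 4: indeg[3]->0 | ready=[3] | order so far=[6, 1, 4]
  pop 3: indeg[0]->1; indeg[2]->0; indeg[5]->1 | ready=[2] | order so far=[6, 1, 4, 3]
  pop 2: indeg[0]->0 | ready=[0] | order so far=[6, 1, 4, 3, 2]
  pop 0: indeg[5]->0 | ready=[5] | order so far=[6, 1, 4, 3, 2, 0]
  pop 5: no out-edges | ready=[] | order so far=[6, 1, 4, 3, 2, 0, 5]
  Result: [6, 1, 4, 3, 2, 0, 5]

Answer: [6, 1, 4, 3, 2, 0, 5]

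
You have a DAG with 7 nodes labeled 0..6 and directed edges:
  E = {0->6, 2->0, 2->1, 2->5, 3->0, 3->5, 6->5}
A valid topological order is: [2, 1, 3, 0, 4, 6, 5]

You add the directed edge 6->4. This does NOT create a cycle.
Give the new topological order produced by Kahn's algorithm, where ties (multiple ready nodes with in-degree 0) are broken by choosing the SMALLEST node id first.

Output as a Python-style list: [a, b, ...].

Answer: [2, 1, 3, 0, 6, 4, 5]

Derivation:
Old toposort: [2, 1, 3, 0, 4, 6, 5]
Added edge: 6->4
Position of 6 (5) > position of 4 (4). Must reorder: 6 must now come before 4.
Run Kahn's algorithm (break ties by smallest node id):
  initial in-degrees: [2, 1, 0, 0, 1, 3, 1]
  ready (indeg=0): [2, 3]
  pop 2: indeg[0]->1; indeg[1]->0; indeg[5]->2 | ready=[1, 3] | order so far=[2]
  pop 1: no out-edges | ready=[3] | order so far=[2, 1]
  pop 3: indeg[0]->0; indeg[5]->1 | ready=[0] | order so far=[2, 1, 3]
  pop 0: indeg[6]->0 | ready=[6] | order so far=[2, 1, 3, 0]
  pop 6: indeg[4]->0; indeg[5]->0 | ready=[4, 5] | order so far=[2, 1, 3, 0, 6]
  pop 4: no out-edges | ready=[5] | order so far=[2, 1, 3, 0, 6, 4]
  pop 5: no out-edges | ready=[] | order so far=[2, 1, 3, 0, 6, 4, 5]
  Result: [2, 1, 3, 0, 6, 4, 5]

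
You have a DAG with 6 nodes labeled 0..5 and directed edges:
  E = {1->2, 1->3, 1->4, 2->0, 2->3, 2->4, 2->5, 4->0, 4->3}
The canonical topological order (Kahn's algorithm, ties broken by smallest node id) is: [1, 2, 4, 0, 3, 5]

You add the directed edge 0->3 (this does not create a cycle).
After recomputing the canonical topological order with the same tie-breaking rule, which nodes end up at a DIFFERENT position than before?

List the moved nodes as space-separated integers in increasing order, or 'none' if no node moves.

Old toposort: [1, 2, 4, 0, 3, 5]
Added edge 0->3
Recompute Kahn (smallest-id tiebreak):
  initial in-degrees: [2, 0, 1, 4, 2, 1]
  ready (indeg=0): [1]
  pop 1: indeg[2]->0; indeg[3]->3; indeg[4]->1 | ready=[2] | order so far=[1]
  pop 2: indeg[0]->1; indeg[3]->2; indeg[4]->0; indeg[5]->0 | ready=[4, 5] | order so far=[1, 2]
  pop 4: indeg[0]->0; indeg[3]->1 | ready=[0, 5] | order so far=[1, 2, 4]
  pop 0: indeg[3]->0 | ready=[3, 5] | order so far=[1, 2, 4, 0]
  pop 3: no out-edges | ready=[5] | order so far=[1, 2, 4, 0, 3]
  pop 5: no out-edges | ready=[] | order so far=[1, 2, 4, 0, 3, 5]
New canonical toposort: [1, 2, 4, 0, 3, 5]
Compare positions:
  Node 0: index 3 -> 3 (same)
  Node 1: index 0 -> 0 (same)
  Node 2: index 1 -> 1 (same)
  Node 3: index 4 -> 4 (same)
  Node 4: index 2 -> 2 (same)
  Node 5: index 5 -> 5 (same)
Nodes that changed position: none

Answer: none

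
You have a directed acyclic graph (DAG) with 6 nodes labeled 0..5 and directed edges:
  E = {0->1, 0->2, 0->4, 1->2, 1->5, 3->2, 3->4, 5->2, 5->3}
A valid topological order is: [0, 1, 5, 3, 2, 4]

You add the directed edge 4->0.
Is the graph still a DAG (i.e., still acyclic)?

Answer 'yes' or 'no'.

Given toposort: [0, 1, 5, 3, 2, 4]
Position of 4: index 5; position of 0: index 0
New edge 4->0: backward (u after v in old order)
Backward edge: old toposort is now invalid. Check if this creates a cycle.
Does 0 already reach 4? Reachable from 0: [0, 1, 2, 3, 4, 5]. YES -> cycle!
Still a DAG? no

Answer: no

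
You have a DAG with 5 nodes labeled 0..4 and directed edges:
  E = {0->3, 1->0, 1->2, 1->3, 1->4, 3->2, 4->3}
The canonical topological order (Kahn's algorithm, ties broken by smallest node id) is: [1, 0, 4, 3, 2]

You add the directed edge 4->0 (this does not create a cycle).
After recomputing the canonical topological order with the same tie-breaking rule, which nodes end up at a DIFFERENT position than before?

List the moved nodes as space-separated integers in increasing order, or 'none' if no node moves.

Answer: 0 4

Derivation:
Old toposort: [1, 0, 4, 3, 2]
Added edge 4->0
Recompute Kahn (smallest-id tiebreak):
  initial in-degrees: [2, 0, 2, 3, 1]
  ready (indeg=0): [1]
  pop 1: indeg[0]->1; indeg[2]->1; indeg[3]->2; indeg[4]->0 | ready=[4] | order so far=[1]
  pop 4: indeg[0]->0; indeg[3]->1 | ready=[0] | order so far=[1, 4]
  pop 0: indeg[3]->0 | ready=[3] | order so far=[1, 4, 0]
  pop 3: indeg[2]->0 | ready=[2] | order so far=[1, 4, 0, 3]
  pop 2: no out-edges | ready=[] | order so far=[1, 4, 0, 3, 2]
New canonical toposort: [1, 4, 0, 3, 2]
Compare positions:
  Node 0: index 1 -> 2 (moved)
  Node 1: index 0 -> 0 (same)
  Node 2: index 4 -> 4 (same)
  Node 3: index 3 -> 3 (same)
  Node 4: index 2 -> 1 (moved)
Nodes that changed position: 0 4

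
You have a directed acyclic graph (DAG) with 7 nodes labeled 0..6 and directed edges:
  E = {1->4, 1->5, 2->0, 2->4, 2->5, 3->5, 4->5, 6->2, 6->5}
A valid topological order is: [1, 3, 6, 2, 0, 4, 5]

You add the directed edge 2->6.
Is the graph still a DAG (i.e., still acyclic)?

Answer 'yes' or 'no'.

Answer: no

Derivation:
Given toposort: [1, 3, 6, 2, 0, 4, 5]
Position of 2: index 3; position of 6: index 2
New edge 2->6: backward (u after v in old order)
Backward edge: old toposort is now invalid. Check if this creates a cycle.
Does 6 already reach 2? Reachable from 6: [0, 2, 4, 5, 6]. YES -> cycle!
Still a DAG? no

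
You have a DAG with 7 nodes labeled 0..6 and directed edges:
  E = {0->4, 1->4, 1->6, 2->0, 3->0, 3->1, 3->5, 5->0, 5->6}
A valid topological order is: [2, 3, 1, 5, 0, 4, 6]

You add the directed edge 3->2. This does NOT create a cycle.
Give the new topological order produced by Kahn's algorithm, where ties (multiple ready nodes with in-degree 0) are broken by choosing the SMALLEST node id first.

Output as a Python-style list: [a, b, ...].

Old toposort: [2, 3, 1, 5, 0, 4, 6]
Added edge: 3->2
Position of 3 (1) > position of 2 (0). Must reorder: 3 must now come before 2.
Run Kahn's algorithm (break ties by smallest node id):
  initial in-degrees: [3, 1, 1, 0, 2, 1, 2]
  ready (indeg=0): [3]
  pop 3: indeg[0]->2; indeg[1]->0; indeg[2]->0; indeg[5]->0 | ready=[1, 2, 5] | order so far=[3]
  pop 1: indeg[4]->1; indeg[6]->1 | ready=[2, 5] | order so far=[3, 1]
  pop 2: indeg[0]->1 | ready=[5] | order so far=[3, 1, 2]
  pop 5: indeg[0]->0; indeg[6]->0 | ready=[0, 6] | order so far=[3, 1, 2, 5]
  pop 0: indeg[4]->0 | ready=[4, 6] | order so far=[3, 1, 2, 5, 0]
  pop 4: no out-edges | ready=[6] | order so far=[3, 1, 2, 5, 0, 4]
  pop 6: no out-edges | ready=[] | order so far=[3, 1, 2, 5, 0, 4, 6]
  Result: [3, 1, 2, 5, 0, 4, 6]

Answer: [3, 1, 2, 5, 0, 4, 6]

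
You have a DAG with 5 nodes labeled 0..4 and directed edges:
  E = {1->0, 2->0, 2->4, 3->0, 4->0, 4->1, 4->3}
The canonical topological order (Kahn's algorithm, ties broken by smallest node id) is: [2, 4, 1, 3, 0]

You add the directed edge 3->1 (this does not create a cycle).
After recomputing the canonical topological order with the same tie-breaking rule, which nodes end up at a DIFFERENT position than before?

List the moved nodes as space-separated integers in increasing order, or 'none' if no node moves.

Answer: 1 3

Derivation:
Old toposort: [2, 4, 1, 3, 0]
Added edge 3->1
Recompute Kahn (smallest-id tiebreak):
  initial in-degrees: [4, 2, 0, 1, 1]
  ready (indeg=0): [2]
  pop 2: indeg[0]->3; indeg[4]->0 | ready=[4] | order so far=[2]
  pop 4: indeg[0]->2; indeg[1]->1; indeg[3]->0 | ready=[3] | order so far=[2, 4]
  pop 3: indeg[0]->1; indeg[1]->0 | ready=[1] | order so far=[2, 4, 3]
  pop 1: indeg[0]->0 | ready=[0] | order so far=[2, 4, 3, 1]
  pop 0: no out-edges | ready=[] | order so far=[2, 4, 3, 1, 0]
New canonical toposort: [2, 4, 3, 1, 0]
Compare positions:
  Node 0: index 4 -> 4 (same)
  Node 1: index 2 -> 3 (moved)
  Node 2: index 0 -> 0 (same)
  Node 3: index 3 -> 2 (moved)
  Node 4: index 1 -> 1 (same)
Nodes that changed position: 1 3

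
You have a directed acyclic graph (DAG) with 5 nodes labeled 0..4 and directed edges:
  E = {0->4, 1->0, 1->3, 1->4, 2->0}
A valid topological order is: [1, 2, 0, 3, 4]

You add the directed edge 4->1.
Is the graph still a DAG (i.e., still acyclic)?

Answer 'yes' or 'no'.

Answer: no

Derivation:
Given toposort: [1, 2, 0, 3, 4]
Position of 4: index 4; position of 1: index 0
New edge 4->1: backward (u after v in old order)
Backward edge: old toposort is now invalid. Check if this creates a cycle.
Does 1 already reach 4? Reachable from 1: [0, 1, 3, 4]. YES -> cycle!
Still a DAG? no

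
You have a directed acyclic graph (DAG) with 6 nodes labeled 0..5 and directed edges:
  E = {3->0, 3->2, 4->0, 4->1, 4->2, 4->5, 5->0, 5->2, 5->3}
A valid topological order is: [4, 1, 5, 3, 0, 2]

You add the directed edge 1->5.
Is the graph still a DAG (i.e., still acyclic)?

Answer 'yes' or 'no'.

Given toposort: [4, 1, 5, 3, 0, 2]
Position of 1: index 1; position of 5: index 2
New edge 1->5: forward
Forward edge: respects the existing order. Still a DAG, same toposort still valid.
Still a DAG? yes

Answer: yes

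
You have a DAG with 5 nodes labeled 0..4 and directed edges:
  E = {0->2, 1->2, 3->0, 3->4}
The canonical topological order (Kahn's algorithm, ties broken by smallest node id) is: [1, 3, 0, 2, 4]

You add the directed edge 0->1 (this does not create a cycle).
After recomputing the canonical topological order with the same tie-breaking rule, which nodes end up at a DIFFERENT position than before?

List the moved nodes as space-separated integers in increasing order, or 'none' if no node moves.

Answer: 0 1 3

Derivation:
Old toposort: [1, 3, 0, 2, 4]
Added edge 0->1
Recompute Kahn (smallest-id tiebreak):
  initial in-degrees: [1, 1, 2, 0, 1]
  ready (indeg=0): [3]
  pop 3: indeg[0]->0; indeg[4]->0 | ready=[0, 4] | order so far=[3]
  pop 0: indeg[1]->0; indeg[2]->1 | ready=[1, 4] | order so far=[3, 0]
  pop 1: indeg[2]->0 | ready=[2, 4] | order so far=[3, 0, 1]
  pop 2: no out-edges | ready=[4] | order so far=[3, 0, 1, 2]
  pop 4: no out-edges | ready=[] | order so far=[3, 0, 1, 2, 4]
New canonical toposort: [3, 0, 1, 2, 4]
Compare positions:
  Node 0: index 2 -> 1 (moved)
  Node 1: index 0 -> 2 (moved)
  Node 2: index 3 -> 3 (same)
  Node 3: index 1 -> 0 (moved)
  Node 4: index 4 -> 4 (same)
Nodes that changed position: 0 1 3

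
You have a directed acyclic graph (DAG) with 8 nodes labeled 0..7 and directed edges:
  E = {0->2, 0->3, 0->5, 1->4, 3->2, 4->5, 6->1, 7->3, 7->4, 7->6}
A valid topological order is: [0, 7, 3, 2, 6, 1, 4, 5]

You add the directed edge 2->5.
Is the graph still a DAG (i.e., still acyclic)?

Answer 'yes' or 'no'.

Answer: yes

Derivation:
Given toposort: [0, 7, 3, 2, 6, 1, 4, 5]
Position of 2: index 3; position of 5: index 7
New edge 2->5: forward
Forward edge: respects the existing order. Still a DAG, same toposort still valid.
Still a DAG? yes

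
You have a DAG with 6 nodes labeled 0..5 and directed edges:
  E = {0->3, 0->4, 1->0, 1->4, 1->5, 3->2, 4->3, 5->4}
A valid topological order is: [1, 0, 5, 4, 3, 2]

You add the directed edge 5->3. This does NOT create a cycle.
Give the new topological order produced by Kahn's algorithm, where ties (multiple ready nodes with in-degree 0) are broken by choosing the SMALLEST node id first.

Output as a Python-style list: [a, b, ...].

Old toposort: [1, 0, 5, 4, 3, 2]
Added edge: 5->3
Position of 5 (2) < position of 3 (4). Old order still valid.
Run Kahn's algorithm (break ties by smallest node id):
  initial in-degrees: [1, 0, 1, 3, 3, 1]
  ready (indeg=0): [1]
  pop 1: indeg[0]->0; indeg[4]->2; indeg[5]->0 | ready=[0, 5] | order so far=[1]
  pop 0: indeg[3]->2; indeg[4]->1 | ready=[5] | order so far=[1, 0]
  pop 5: indeg[3]->1; indeg[4]->0 | ready=[4] | order so far=[1, 0, 5]
  pop 4: indeg[3]->0 | ready=[3] | order so far=[1, 0, 5, 4]
  pop 3: indeg[2]->0 | ready=[2] | order so far=[1, 0, 5, 4, 3]
  pop 2: no out-edges | ready=[] | order so far=[1, 0, 5, 4, 3, 2]
  Result: [1, 0, 5, 4, 3, 2]

Answer: [1, 0, 5, 4, 3, 2]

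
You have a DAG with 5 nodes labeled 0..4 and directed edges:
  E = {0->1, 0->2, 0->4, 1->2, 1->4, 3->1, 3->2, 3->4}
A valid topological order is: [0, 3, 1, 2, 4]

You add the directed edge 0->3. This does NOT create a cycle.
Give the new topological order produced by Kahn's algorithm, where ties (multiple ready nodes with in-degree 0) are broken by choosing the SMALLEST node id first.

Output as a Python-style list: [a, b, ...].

Old toposort: [0, 3, 1, 2, 4]
Added edge: 0->3
Position of 0 (0) < position of 3 (1). Old order still valid.
Run Kahn's algorithm (break ties by smallest node id):
  initial in-degrees: [0, 2, 3, 1, 3]
  ready (indeg=0): [0]
  pop 0: indeg[1]->1; indeg[2]->2; indeg[3]->0; indeg[4]->2 | ready=[3] | order so far=[0]
  pop 3: indeg[1]->0; indeg[2]->1; indeg[4]->1 | ready=[1] | order so far=[0, 3]
  pop 1: indeg[2]->0; indeg[4]->0 | ready=[2, 4] | order so far=[0, 3, 1]
  pop 2: no out-edges | ready=[4] | order so far=[0, 3, 1, 2]
  pop 4: no out-edges | ready=[] | order so far=[0, 3, 1, 2, 4]
  Result: [0, 3, 1, 2, 4]

Answer: [0, 3, 1, 2, 4]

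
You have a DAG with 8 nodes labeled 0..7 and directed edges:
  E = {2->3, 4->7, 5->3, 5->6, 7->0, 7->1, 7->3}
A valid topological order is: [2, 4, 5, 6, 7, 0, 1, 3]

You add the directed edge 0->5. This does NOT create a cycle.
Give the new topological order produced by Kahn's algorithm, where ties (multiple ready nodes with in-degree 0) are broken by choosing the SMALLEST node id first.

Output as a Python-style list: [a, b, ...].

Answer: [2, 4, 7, 0, 1, 5, 3, 6]

Derivation:
Old toposort: [2, 4, 5, 6, 7, 0, 1, 3]
Added edge: 0->5
Position of 0 (5) > position of 5 (2). Must reorder: 0 must now come before 5.
Run Kahn's algorithm (break ties by smallest node id):
  initial in-degrees: [1, 1, 0, 3, 0, 1, 1, 1]
  ready (indeg=0): [2, 4]
  pop 2: indeg[3]->2 | ready=[4] | order so far=[2]
  pop 4: indeg[7]->0 | ready=[7] | order so far=[2, 4]
  pop 7: indeg[0]->0; indeg[1]->0; indeg[3]->1 | ready=[0, 1] | order so far=[2, 4, 7]
  pop 0: indeg[5]->0 | ready=[1, 5] | order so far=[2, 4, 7, 0]
  pop 1: no out-edges | ready=[5] | order so far=[2, 4, 7, 0, 1]
  pop 5: indeg[3]->0; indeg[6]->0 | ready=[3, 6] | order so far=[2, 4, 7, 0, 1, 5]
  pop 3: no out-edges | ready=[6] | order so far=[2, 4, 7, 0, 1, 5, 3]
  pop 6: no out-edges | ready=[] | order so far=[2, 4, 7, 0, 1, 5, 3, 6]
  Result: [2, 4, 7, 0, 1, 5, 3, 6]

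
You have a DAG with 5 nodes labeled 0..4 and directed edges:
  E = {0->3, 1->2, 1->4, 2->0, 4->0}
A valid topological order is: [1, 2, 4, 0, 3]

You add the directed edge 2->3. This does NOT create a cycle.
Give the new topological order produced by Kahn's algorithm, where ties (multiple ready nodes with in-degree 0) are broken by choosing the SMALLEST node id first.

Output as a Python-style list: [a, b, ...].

Answer: [1, 2, 4, 0, 3]

Derivation:
Old toposort: [1, 2, 4, 0, 3]
Added edge: 2->3
Position of 2 (1) < position of 3 (4). Old order still valid.
Run Kahn's algorithm (break ties by smallest node id):
  initial in-degrees: [2, 0, 1, 2, 1]
  ready (indeg=0): [1]
  pop 1: indeg[2]->0; indeg[4]->0 | ready=[2, 4] | order so far=[1]
  pop 2: indeg[0]->1; indeg[3]->1 | ready=[4] | order so far=[1, 2]
  pop 4: indeg[0]->0 | ready=[0] | order so far=[1, 2, 4]
  pop 0: indeg[3]->0 | ready=[3] | order so far=[1, 2, 4, 0]
  pop 3: no out-edges | ready=[] | order so far=[1, 2, 4, 0, 3]
  Result: [1, 2, 4, 0, 3]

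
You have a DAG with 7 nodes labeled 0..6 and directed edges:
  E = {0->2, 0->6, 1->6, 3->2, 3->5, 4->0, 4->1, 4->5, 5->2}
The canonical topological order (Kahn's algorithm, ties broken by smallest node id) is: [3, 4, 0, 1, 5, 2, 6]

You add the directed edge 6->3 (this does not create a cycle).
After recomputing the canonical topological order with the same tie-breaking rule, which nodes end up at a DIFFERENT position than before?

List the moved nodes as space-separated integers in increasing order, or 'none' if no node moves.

Answer: 0 1 2 3 4 5 6

Derivation:
Old toposort: [3, 4, 0, 1, 5, 2, 6]
Added edge 6->3
Recompute Kahn (smallest-id tiebreak):
  initial in-degrees: [1, 1, 3, 1, 0, 2, 2]
  ready (indeg=0): [4]
  pop 4: indeg[0]->0; indeg[1]->0; indeg[5]->1 | ready=[0, 1] | order so far=[4]
  pop 0: indeg[2]->2; indeg[6]->1 | ready=[1] | order so far=[4, 0]
  pop 1: indeg[6]->0 | ready=[6] | order so far=[4, 0, 1]
  pop 6: indeg[3]->0 | ready=[3] | order so far=[4, 0, 1, 6]
  pop 3: indeg[2]->1; indeg[5]->0 | ready=[5] | order so far=[4, 0, 1, 6, 3]
  pop 5: indeg[2]->0 | ready=[2] | order so far=[4, 0, 1, 6, 3, 5]
  pop 2: no out-edges | ready=[] | order so far=[4, 0, 1, 6, 3, 5, 2]
New canonical toposort: [4, 0, 1, 6, 3, 5, 2]
Compare positions:
  Node 0: index 2 -> 1 (moved)
  Node 1: index 3 -> 2 (moved)
  Node 2: index 5 -> 6 (moved)
  Node 3: index 0 -> 4 (moved)
  Node 4: index 1 -> 0 (moved)
  Node 5: index 4 -> 5 (moved)
  Node 6: index 6 -> 3 (moved)
Nodes that changed position: 0 1 2 3 4 5 6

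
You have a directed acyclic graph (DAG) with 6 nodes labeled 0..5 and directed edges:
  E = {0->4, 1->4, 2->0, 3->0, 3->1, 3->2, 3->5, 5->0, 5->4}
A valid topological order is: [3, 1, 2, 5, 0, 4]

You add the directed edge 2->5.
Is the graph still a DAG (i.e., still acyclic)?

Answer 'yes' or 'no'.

Given toposort: [3, 1, 2, 5, 0, 4]
Position of 2: index 2; position of 5: index 3
New edge 2->5: forward
Forward edge: respects the existing order. Still a DAG, same toposort still valid.
Still a DAG? yes

Answer: yes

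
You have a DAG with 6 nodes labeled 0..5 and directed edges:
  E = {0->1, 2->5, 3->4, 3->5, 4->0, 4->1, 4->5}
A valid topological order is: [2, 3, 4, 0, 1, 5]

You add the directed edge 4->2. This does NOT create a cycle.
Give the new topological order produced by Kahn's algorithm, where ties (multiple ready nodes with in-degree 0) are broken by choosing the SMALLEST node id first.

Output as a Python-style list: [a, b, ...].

Old toposort: [2, 3, 4, 0, 1, 5]
Added edge: 4->2
Position of 4 (2) > position of 2 (0). Must reorder: 4 must now come before 2.
Run Kahn's algorithm (break ties by smallest node id):
  initial in-degrees: [1, 2, 1, 0, 1, 3]
  ready (indeg=0): [3]
  pop 3: indeg[4]->0; indeg[5]->2 | ready=[4] | order so far=[3]
  pop 4: indeg[0]->0; indeg[1]->1; indeg[2]->0; indeg[5]->1 | ready=[0, 2] | order so far=[3, 4]
  pop 0: indeg[1]->0 | ready=[1, 2] | order so far=[3, 4, 0]
  pop 1: no out-edges | ready=[2] | order so far=[3, 4, 0, 1]
  pop 2: indeg[5]->0 | ready=[5] | order so far=[3, 4, 0, 1, 2]
  pop 5: no out-edges | ready=[] | order so far=[3, 4, 0, 1, 2, 5]
  Result: [3, 4, 0, 1, 2, 5]

Answer: [3, 4, 0, 1, 2, 5]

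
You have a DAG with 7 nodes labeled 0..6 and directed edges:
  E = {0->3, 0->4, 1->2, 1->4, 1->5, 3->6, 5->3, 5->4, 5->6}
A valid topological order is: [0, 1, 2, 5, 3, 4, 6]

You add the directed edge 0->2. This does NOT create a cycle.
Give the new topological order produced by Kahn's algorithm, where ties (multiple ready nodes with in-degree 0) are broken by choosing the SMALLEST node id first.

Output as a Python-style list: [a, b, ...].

Old toposort: [0, 1, 2, 5, 3, 4, 6]
Added edge: 0->2
Position of 0 (0) < position of 2 (2). Old order still valid.
Run Kahn's algorithm (break ties by smallest node id):
  initial in-degrees: [0, 0, 2, 2, 3, 1, 2]
  ready (indeg=0): [0, 1]
  pop 0: indeg[2]->1; indeg[3]->1; indeg[4]->2 | ready=[1] | order so far=[0]
  pop 1: indeg[2]->0; indeg[4]->1; indeg[5]->0 | ready=[2, 5] | order so far=[0, 1]
  pop 2: no out-edges | ready=[5] | order so far=[0, 1, 2]
  pop 5: indeg[3]->0; indeg[4]->0; indeg[6]->1 | ready=[3, 4] | order so far=[0, 1, 2, 5]
  pop 3: indeg[6]->0 | ready=[4, 6] | order so far=[0, 1, 2, 5, 3]
  pop 4: no out-edges | ready=[6] | order so far=[0, 1, 2, 5, 3, 4]
  pop 6: no out-edges | ready=[] | order so far=[0, 1, 2, 5, 3, 4, 6]
  Result: [0, 1, 2, 5, 3, 4, 6]

Answer: [0, 1, 2, 5, 3, 4, 6]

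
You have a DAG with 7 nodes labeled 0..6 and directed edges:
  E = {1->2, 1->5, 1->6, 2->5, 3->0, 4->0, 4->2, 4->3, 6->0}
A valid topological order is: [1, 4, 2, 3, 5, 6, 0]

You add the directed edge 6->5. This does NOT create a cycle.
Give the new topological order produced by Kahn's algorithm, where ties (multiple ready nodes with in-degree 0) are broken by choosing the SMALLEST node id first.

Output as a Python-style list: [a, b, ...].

Old toposort: [1, 4, 2, 3, 5, 6, 0]
Added edge: 6->5
Position of 6 (5) > position of 5 (4). Must reorder: 6 must now come before 5.
Run Kahn's algorithm (break ties by smallest node id):
  initial in-degrees: [3, 0, 2, 1, 0, 3, 1]
  ready (indeg=0): [1, 4]
  pop 1: indeg[2]->1; indeg[5]->2; indeg[6]->0 | ready=[4, 6] | order so far=[1]
  pop 4: indeg[0]->2; indeg[2]->0; indeg[3]->0 | ready=[2, 3, 6] | order so far=[1, 4]
  pop 2: indeg[5]->1 | ready=[3, 6] | order so far=[1, 4, 2]
  pop 3: indeg[0]->1 | ready=[6] | order so far=[1, 4, 2, 3]
  pop 6: indeg[0]->0; indeg[5]->0 | ready=[0, 5] | order so far=[1, 4, 2, 3, 6]
  pop 0: no out-edges | ready=[5] | order so far=[1, 4, 2, 3, 6, 0]
  pop 5: no out-edges | ready=[] | order so far=[1, 4, 2, 3, 6, 0, 5]
  Result: [1, 4, 2, 3, 6, 0, 5]

Answer: [1, 4, 2, 3, 6, 0, 5]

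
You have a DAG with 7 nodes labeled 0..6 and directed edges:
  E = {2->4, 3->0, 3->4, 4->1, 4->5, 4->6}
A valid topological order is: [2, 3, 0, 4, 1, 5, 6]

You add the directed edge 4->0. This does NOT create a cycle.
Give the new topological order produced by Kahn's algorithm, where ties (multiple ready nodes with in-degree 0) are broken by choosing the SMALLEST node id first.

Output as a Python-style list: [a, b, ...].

Old toposort: [2, 3, 0, 4, 1, 5, 6]
Added edge: 4->0
Position of 4 (3) > position of 0 (2). Must reorder: 4 must now come before 0.
Run Kahn's algorithm (break ties by smallest node id):
  initial in-degrees: [2, 1, 0, 0, 2, 1, 1]
  ready (indeg=0): [2, 3]
  pop 2: indeg[4]->1 | ready=[3] | order so far=[2]
  pop 3: indeg[0]->1; indeg[4]->0 | ready=[4] | order so far=[2, 3]
  pop 4: indeg[0]->0; indeg[1]->0; indeg[5]->0; indeg[6]->0 | ready=[0, 1, 5, 6] | order so far=[2, 3, 4]
  pop 0: no out-edges | ready=[1, 5, 6] | order so far=[2, 3, 4, 0]
  pop 1: no out-edges | ready=[5, 6] | order so far=[2, 3, 4, 0, 1]
  pop 5: no out-edges | ready=[6] | order so far=[2, 3, 4, 0, 1, 5]
  pop 6: no out-edges | ready=[] | order so far=[2, 3, 4, 0, 1, 5, 6]
  Result: [2, 3, 4, 0, 1, 5, 6]

Answer: [2, 3, 4, 0, 1, 5, 6]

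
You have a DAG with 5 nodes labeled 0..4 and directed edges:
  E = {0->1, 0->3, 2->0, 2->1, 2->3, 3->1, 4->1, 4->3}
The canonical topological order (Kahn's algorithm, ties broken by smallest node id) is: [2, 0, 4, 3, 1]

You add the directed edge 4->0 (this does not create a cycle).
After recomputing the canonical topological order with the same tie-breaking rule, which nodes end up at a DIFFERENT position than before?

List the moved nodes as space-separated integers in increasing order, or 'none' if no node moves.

Old toposort: [2, 0, 4, 3, 1]
Added edge 4->0
Recompute Kahn (smallest-id tiebreak):
  initial in-degrees: [2, 4, 0, 3, 0]
  ready (indeg=0): [2, 4]
  pop 2: indeg[0]->1; indeg[1]->3; indeg[3]->2 | ready=[4] | order so far=[2]
  pop 4: indeg[0]->0; indeg[1]->2; indeg[3]->1 | ready=[0] | order so far=[2, 4]
  pop 0: indeg[1]->1; indeg[3]->0 | ready=[3] | order so far=[2, 4, 0]
  pop 3: indeg[1]->0 | ready=[1] | order so far=[2, 4, 0, 3]
  pop 1: no out-edges | ready=[] | order so far=[2, 4, 0, 3, 1]
New canonical toposort: [2, 4, 0, 3, 1]
Compare positions:
  Node 0: index 1 -> 2 (moved)
  Node 1: index 4 -> 4 (same)
  Node 2: index 0 -> 0 (same)
  Node 3: index 3 -> 3 (same)
  Node 4: index 2 -> 1 (moved)
Nodes that changed position: 0 4

Answer: 0 4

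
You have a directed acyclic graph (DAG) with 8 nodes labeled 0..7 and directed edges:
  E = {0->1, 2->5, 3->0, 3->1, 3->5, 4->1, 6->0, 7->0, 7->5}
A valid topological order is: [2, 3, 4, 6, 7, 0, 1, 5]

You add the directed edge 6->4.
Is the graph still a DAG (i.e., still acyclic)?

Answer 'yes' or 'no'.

Answer: yes

Derivation:
Given toposort: [2, 3, 4, 6, 7, 0, 1, 5]
Position of 6: index 3; position of 4: index 2
New edge 6->4: backward (u after v in old order)
Backward edge: old toposort is now invalid. Check if this creates a cycle.
Does 4 already reach 6? Reachable from 4: [1, 4]. NO -> still a DAG (reorder needed).
Still a DAG? yes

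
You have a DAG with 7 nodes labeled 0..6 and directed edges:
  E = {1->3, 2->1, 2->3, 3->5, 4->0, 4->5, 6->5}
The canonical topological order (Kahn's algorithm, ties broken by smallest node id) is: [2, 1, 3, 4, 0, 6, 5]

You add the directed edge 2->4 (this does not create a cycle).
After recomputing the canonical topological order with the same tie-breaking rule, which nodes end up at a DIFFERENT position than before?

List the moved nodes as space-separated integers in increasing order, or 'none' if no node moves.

Old toposort: [2, 1, 3, 4, 0, 6, 5]
Added edge 2->4
Recompute Kahn (smallest-id tiebreak):
  initial in-degrees: [1, 1, 0, 2, 1, 3, 0]
  ready (indeg=0): [2, 6]
  pop 2: indeg[1]->0; indeg[3]->1; indeg[4]->0 | ready=[1, 4, 6] | order so far=[2]
  pop 1: indeg[3]->0 | ready=[3, 4, 6] | order so far=[2, 1]
  pop 3: indeg[5]->2 | ready=[4, 6] | order so far=[2, 1, 3]
  pop 4: indeg[0]->0; indeg[5]->1 | ready=[0, 6] | order so far=[2, 1, 3, 4]
  pop 0: no out-edges | ready=[6] | order so far=[2, 1, 3, 4, 0]
  pop 6: indeg[5]->0 | ready=[5] | order so far=[2, 1, 3, 4, 0, 6]
  pop 5: no out-edges | ready=[] | order so far=[2, 1, 3, 4, 0, 6, 5]
New canonical toposort: [2, 1, 3, 4, 0, 6, 5]
Compare positions:
  Node 0: index 4 -> 4 (same)
  Node 1: index 1 -> 1 (same)
  Node 2: index 0 -> 0 (same)
  Node 3: index 2 -> 2 (same)
  Node 4: index 3 -> 3 (same)
  Node 5: index 6 -> 6 (same)
  Node 6: index 5 -> 5 (same)
Nodes that changed position: none

Answer: none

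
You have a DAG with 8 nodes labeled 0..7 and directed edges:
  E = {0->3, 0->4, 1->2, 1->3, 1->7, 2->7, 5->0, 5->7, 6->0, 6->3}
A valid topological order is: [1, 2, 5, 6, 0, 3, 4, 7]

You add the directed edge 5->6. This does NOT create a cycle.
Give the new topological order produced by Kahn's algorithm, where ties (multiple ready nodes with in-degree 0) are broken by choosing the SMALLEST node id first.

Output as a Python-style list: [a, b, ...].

Answer: [1, 2, 5, 6, 0, 3, 4, 7]

Derivation:
Old toposort: [1, 2, 5, 6, 0, 3, 4, 7]
Added edge: 5->6
Position of 5 (2) < position of 6 (3). Old order still valid.
Run Kahn's algorithm (break ties by smallest node id):
  initial in-degrees: [2, 0, 1, 3, 1, 0, 1, 3]
  ready (indeg=0): [1, 5]
  pop 1: indeg[2]->0; indeg[3]->2; indeg[7]->2 | ready=[2, 5] | order so far=[1]
  pop 2: indeg[7]->1 | ready=[5] | order so far=[1, 2]
  pop 5: indeg[0]->1; indeg[6]->0; indeg[7]->0 | ready=[6, 7] | order so far=[1, 2, 5]
  pop 6: indeg[0]->0; indeg[3]->1 | ready=[0, 7] | order so far=[1, 2, 5, 6]
  pop 0: indeg[3]->0; indeg[4]->0 | ready=[3, 4, 7] | order so far=[1, 2, 5, 6, 0]
  pop 3: no out-edges | ready=[4, 7] | order so far=[1, 2, 5, 6, 0, 3]
  pop 4: no out-edges | ready=[7] | order so far=[1, 2, 5, 6, 0, 3, 4]
  pop 7: no out-edges | ready=[] | order so far=[1, 2, 5, 6, 0, 3, 4, 7]
  Result: [1, 2, 5, 6, 0, 3, 4, 7]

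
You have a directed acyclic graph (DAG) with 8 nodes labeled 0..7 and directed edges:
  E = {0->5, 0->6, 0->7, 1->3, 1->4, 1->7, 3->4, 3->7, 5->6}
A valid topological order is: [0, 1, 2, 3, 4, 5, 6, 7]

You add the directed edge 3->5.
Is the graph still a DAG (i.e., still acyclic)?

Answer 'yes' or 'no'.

Given toposort: [0, 1, 2, 3, 4, 5, 6, 7]
Position of 3: index 3; position of 5: index 5
New edge 3->5: forward
Forward edge: respects the existing order. Still a DAG, same toposort still valid.
Still a DAG? yes

Answer: yes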